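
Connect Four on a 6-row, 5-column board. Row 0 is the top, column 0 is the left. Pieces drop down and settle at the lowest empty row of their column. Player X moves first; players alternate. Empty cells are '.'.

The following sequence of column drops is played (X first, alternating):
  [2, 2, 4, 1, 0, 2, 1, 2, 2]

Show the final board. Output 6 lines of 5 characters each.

Answer: .....
..X..
..O..
..O..
.XO..
XOX.X

Derivation:
Move 1: X drops in col 2, lands at row 5
Move 2: O drops in col 2, lands at row 4
Move 3: X drops in col 4, lands at row 5
Move 4: O drops in col 1, lands at row 5
Move 5: X drops in col 0, lands at row 5
Move 6: O drops in col 2, lands at row 3
Move 7: X drops in col 1, lands at row 4
Move 8: O drops in col 2, lands at row 2
Move 9: X drops in col 2, lands at row 1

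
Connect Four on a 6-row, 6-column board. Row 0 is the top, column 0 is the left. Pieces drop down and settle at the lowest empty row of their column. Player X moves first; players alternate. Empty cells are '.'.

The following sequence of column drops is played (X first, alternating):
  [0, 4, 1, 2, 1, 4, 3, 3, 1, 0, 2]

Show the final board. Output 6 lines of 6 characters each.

Move 1: X drops in col 0, lands at row 5
Move 2: O drops in col 4, lands at row 5
Move 3: X drops in col 1, lands at row 5
Move 4: O drops in col 2, lands at row 5
Move 5: X drops in col 1, lands at row 4
Move 6: O drops in col 4, lands at row 4
Move 7: X drops in col 3, lands at row 5
Move 8: O drops in col 3, lands at row 4
Move 9: X drops in col 1, lands at row 3
Move 10: O drops in col 0, lands at row 4
Move 11: X drops in col 2, lands at row 4

Answer: ......
......
......
.X....
OXXOO.
XXOXO.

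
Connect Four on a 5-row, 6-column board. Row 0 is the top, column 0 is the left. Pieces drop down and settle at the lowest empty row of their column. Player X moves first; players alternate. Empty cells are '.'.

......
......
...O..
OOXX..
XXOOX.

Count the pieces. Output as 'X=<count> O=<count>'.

X=5 O=5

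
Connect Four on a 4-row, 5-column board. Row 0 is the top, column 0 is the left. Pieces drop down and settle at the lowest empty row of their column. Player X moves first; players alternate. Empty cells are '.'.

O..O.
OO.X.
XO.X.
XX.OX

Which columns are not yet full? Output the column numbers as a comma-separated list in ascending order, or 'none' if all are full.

col 0: top cell = 'O' → FULL
col 1: top cell = '.' → open
col 2: top cell = '.' → open
col 3: top cell = 'O' → FULL
col 4: top cell = '.' → open

Answer: 1,2,4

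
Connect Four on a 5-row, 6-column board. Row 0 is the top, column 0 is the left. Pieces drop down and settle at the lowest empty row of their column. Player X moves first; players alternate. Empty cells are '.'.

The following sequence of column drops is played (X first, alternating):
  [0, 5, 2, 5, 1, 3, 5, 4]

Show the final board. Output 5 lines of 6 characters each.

Move 1: X drops in col 0, lands at row 4
Move 2: O drops in col 5, lands at row 4
Move 3: X drops in col 2, lands at row 4
Move 4: O drops in col 5, lands at row 3
Move 5: X drops in col 1, lands at row 4
Move 6: O drops in col 3, lands at row 4
Move 7: X drops in col 5, lands at row 2
Move 8: O drops in col 4, lands at row 4

Answer: ......
......
.....X
.....O
XXXOOO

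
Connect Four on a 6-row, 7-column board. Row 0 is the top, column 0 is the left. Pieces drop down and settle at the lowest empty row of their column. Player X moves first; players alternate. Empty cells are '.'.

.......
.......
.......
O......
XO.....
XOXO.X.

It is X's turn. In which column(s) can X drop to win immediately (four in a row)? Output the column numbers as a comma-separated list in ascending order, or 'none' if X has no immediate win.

col 0: drop X → no win
col 1: drop X → no win
col 2: drop X → no win
col 3: drop X → no win
col 4: drop X → no win
col 5: drop X → no win
col 6: drop X → no win

Answer: none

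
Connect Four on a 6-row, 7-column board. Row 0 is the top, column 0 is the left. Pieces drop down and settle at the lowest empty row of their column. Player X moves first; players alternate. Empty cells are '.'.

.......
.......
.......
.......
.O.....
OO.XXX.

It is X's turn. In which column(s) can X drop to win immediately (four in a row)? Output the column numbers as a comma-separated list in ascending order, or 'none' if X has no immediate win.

col 0: drop X → no win
col 1: drop X → no win
col 2: drop X → WIN!
col 3: drop X → no win
col 4: drop X → no win
col 5: drop X → no win
col 6: drop X → WIN!

Answer: 2,6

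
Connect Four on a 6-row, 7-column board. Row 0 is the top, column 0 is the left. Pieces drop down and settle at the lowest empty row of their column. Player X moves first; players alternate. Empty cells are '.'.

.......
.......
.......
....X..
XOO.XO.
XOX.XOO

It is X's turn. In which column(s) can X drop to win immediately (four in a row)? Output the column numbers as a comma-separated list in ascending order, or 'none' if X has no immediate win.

col 0: drop X → no win
col 1: drop X → no win
col 2: drop X → no win
col 3: drop X → no win
col 4: drop X → WIN!
col 5: drop X → no win
col 6: drop X → no win

Answer: 4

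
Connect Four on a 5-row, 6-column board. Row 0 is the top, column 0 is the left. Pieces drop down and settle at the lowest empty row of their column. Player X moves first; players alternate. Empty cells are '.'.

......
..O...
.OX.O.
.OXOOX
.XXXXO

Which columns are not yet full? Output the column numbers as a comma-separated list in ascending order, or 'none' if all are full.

col 0: top cell = '.' → open
col 1: top cell = '.' → open
col 2: top cell = '.' → open
col 3: top cell = '.' → open
col 4: top cell = '.' → open
col 5: top cell = '.' → open

Answer: 0,1,2,3,4,5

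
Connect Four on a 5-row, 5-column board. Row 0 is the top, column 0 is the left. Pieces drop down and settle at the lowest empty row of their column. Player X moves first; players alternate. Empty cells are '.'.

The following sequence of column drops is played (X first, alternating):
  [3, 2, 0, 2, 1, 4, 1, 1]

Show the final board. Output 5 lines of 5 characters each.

Answer: .....
.....
.O...
.XO..
XXOXO

Derivation:
Move 1: X drops in col 3, lands at row 4
Move 2: O drops in col 2, lands at row 4
Move 3: X drops in col 0, lands at row 4
Move 4: O drops in col 2, lands at row 3
Move 5: X drops in col 1, lands at row 4
Move 6: O drops in col 4, lands at row 4
Move 7: X drops in col 1, lands at row 3
Move 8: O drops in col 1, lands at row 2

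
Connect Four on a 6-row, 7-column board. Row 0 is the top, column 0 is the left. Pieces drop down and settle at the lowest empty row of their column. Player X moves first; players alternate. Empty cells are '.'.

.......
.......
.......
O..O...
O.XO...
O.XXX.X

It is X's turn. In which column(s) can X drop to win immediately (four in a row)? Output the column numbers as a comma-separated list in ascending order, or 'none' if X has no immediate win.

Answer: 1,5

Derivation:
col 0: drop X → no win
col 1: drop X → WIN!
col 2: drop X → no win
col 3: drop X → no win
col 4: drop X → no win
col 5: drop X → WIN!
col 6: drop X → no win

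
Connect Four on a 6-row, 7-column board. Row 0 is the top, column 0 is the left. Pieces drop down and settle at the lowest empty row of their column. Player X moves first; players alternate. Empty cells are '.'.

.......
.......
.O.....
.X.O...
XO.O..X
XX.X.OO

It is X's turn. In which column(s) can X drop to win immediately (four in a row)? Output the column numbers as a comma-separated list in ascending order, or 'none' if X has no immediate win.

Answer: 2

Derivation:
col 0: drop X → no win
col 1: drop X → no win
col 2: drop X → WIN!
col 3: drop X → no win
col 4: drop X → no win
col 5: drop X → no win
col 6: drop X → no win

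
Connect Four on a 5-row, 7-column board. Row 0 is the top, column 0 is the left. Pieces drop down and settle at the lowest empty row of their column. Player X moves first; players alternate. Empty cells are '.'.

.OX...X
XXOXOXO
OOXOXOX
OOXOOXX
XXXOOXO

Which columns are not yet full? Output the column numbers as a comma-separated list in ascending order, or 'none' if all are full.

Answer: 0,3,4,5

Derivation:
col 0: top cell = '.' → open
col 1: top cell = 'O' → FULL
col 2: top cell = 'X' → FULL
col 3: top cell = '.' → open
col 4: top cell = '.' → open
col 5: top cell = '.' → open
col 6: top cell = 'X' → FULL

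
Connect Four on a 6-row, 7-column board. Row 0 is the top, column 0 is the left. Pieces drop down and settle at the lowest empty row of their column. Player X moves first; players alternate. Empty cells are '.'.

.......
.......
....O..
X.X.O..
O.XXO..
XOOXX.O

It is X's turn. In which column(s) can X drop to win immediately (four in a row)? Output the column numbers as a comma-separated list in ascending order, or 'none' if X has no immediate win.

Answer: none

Derivation:
col 0: drop X → no win
col 1: drop X → no win
col 2: drop X → no win
col 3: drop X → no win
col 4: drop X → no win
col 5: drop X → no win
col 6: drop X → no win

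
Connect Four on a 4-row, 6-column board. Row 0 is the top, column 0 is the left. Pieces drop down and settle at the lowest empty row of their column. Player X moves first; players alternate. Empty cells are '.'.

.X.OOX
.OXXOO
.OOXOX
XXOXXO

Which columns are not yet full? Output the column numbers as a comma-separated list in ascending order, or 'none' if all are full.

Answer: 0,2

Derivation:
col 0: top cell = '.' → open
col 1: top cell = 'X' → FULL
col 2: top cell = '.' → open
col 3: top cell = 'O' → FULL
col 4: top cell = 'O' → FULL
col 5: top cell = 'X' → FULL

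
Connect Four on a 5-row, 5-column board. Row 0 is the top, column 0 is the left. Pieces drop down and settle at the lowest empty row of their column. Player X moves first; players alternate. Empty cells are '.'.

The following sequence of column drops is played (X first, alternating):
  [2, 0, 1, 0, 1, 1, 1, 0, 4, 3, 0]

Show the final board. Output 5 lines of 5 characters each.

Answer: .....
XX...
OO...
OX...
OXXOX

Derivation:
Move 1: X drops in col 2, lands at row 4
Move 2: O drops in col 0, lands at row 4
Move 3: X drops in col 1, lands at row 4
Move 4: O drops in col 0, lands at row 3
Move 5: X drops in col 1, lands at row 3
Move 6: O drops in col 1, lands at row 2
Move 7: X drops in col 1, lands at row 1
Move 8: O drops in col 0, lands at row 2
Move 9: X drops in col 4, lands at row 4
Move 10: O drops in col 3, lands at row 4
Move 11: X drops in col 0, lands at row 1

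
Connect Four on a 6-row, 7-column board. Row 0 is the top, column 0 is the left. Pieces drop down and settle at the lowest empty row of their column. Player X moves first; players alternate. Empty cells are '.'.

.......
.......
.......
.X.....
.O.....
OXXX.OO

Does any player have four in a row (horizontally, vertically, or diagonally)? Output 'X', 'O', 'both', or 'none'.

none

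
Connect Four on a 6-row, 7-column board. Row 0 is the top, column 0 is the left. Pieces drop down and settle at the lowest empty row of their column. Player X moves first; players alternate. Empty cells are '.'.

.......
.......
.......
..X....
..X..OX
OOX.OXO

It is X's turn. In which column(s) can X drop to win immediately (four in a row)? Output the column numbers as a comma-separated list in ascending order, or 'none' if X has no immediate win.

col 0: drop X → no win
col 1: drop X → no win
col 2: drop X → WIN!
col 3: drop X → no win
col 4: drop X → no win
col 5: drop X → no win
col 6: drop X → no win

Answer: 2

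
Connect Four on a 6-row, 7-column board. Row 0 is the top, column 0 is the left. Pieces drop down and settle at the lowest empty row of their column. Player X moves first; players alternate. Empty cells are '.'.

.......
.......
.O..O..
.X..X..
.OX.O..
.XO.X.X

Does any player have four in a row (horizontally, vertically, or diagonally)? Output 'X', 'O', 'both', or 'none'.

none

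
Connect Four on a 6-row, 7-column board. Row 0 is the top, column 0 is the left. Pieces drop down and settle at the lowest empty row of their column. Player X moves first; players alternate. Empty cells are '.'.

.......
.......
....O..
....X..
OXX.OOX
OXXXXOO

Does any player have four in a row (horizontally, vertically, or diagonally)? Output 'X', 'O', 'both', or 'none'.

X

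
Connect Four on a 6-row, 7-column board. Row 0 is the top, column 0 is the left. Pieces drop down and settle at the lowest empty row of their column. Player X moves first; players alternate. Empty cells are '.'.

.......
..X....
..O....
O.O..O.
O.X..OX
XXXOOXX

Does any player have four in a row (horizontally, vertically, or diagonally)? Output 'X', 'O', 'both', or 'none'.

none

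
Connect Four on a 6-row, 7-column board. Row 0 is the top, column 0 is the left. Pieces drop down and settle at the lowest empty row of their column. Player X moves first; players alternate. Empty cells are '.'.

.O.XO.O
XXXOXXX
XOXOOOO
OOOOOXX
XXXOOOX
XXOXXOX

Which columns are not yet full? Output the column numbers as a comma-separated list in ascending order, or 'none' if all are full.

col 0: top cell = '.' → open
col 1: top cell = 'O' → FULL
col 2: top cell = '.' → open
col 3: top cell = 'X' → FULL
col 4: top cell = 'O' → FULL
col 5: top cell = '.' → open
col 6: top cell = 'O' → FULL

Answer: 0,2,5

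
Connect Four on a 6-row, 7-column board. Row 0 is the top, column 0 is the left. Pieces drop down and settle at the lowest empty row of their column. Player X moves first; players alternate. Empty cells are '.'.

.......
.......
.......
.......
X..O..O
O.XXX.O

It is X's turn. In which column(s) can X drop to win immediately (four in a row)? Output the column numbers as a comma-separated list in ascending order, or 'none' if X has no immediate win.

col 0: drop X → no win
col 1: drop X → WIN!
col 2: drop X → no win
col 3: drop X → no win
col 4: drop X → no win
col 5: drop X → WIN!
col 6: drop X → no win

Answer: 1,5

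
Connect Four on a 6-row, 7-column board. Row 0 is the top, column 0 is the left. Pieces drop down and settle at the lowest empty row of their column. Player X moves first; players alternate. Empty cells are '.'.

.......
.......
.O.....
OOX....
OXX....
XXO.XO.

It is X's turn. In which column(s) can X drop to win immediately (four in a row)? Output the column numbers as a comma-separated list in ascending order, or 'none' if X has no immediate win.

col 0: drop X → no win
col 1: drop X → no win
col 2: drop X → no win
col 3: drop X → no win
col 4: drop X → no win
col 5: drop X → no win
col 6: drop X → no win

Answer: none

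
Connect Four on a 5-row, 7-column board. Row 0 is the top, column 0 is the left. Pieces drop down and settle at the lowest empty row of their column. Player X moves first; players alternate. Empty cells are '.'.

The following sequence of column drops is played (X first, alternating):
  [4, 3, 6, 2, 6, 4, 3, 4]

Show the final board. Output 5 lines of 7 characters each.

Answer: .......
.......
....O..
...XO.X
..OOX.X

Derivation:
Move 1: X drops in col 4, lands at row 4
Move 2: O drops in col 3, lands at row 4
Move 3: X drops in col 6, lands at row 4
Move 4: O drops in col 2, lands at row 4
Move 5: X drops in col 6, lands at row 3
Move 6: O drops in col 4, lands at row 3
Move 7: X drops in col 3, lands at row 3
Move 8: O drops in col 4, lands at row 2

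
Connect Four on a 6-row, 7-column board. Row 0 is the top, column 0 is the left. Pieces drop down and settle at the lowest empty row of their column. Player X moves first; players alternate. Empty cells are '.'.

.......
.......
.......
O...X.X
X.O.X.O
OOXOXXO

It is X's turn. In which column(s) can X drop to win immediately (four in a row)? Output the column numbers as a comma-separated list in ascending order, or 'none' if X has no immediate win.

Answer: 4

Derivation:
col 0: drop X → no win
col 1: drop X → no win
col 2: drop X → no win
col 3: drop X → no win
col 4: drop X → WIN!
col 5: drop X → no win
col 6: drop X → no win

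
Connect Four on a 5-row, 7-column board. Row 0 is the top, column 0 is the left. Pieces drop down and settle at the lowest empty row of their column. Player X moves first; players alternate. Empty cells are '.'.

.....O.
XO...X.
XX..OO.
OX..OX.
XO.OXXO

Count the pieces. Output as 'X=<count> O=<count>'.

X=9 O=9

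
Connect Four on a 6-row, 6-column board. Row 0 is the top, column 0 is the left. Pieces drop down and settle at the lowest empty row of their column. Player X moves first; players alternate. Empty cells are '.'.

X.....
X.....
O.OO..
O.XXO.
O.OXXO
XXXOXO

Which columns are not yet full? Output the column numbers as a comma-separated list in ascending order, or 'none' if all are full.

Answer: 1,2,3,4,5

Derivation:
col 0: top cell = 'X' → FULL
col 1: top cell = '.' → open
col 2: top cell = '.' → open
col 3: top cell = '.' → open
col 4: top cell = '.' → open
col 5: top cell = '.' → open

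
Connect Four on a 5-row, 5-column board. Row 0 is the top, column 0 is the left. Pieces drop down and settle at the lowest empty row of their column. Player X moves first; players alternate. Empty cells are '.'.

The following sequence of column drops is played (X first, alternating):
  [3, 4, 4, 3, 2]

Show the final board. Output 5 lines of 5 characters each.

Answer: .....
.....
.....
...OX
..XXO

Derivation:
Move 1: X drops in col 3, lands at row 4
Move 2: O drops in col 4, lands at row 4
Move 3: X drops in col 4, lands at row 3
Move 4: O drops in col 3, lands at row 3
Move 5: X drops in col 2, lands at row 4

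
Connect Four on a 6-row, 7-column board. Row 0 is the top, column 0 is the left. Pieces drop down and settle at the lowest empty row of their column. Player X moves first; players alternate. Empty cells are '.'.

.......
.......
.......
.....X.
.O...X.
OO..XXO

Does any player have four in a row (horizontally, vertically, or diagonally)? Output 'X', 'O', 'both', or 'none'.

none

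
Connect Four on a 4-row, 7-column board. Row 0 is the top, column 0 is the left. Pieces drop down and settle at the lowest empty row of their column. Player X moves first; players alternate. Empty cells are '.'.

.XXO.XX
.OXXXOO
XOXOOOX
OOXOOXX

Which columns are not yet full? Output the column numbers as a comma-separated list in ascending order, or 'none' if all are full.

col 0: top cell = '.' → open
col 1: top cell = 'X' → FULL
col 2: top cell = 'X' → FULL
col 3: top cell = 'O' → FULL
col 4: top cell = '.' → open
col 5: top cell = 'X' → FULL
col 6: top cell = 'X' → FULL

Answer: 0,4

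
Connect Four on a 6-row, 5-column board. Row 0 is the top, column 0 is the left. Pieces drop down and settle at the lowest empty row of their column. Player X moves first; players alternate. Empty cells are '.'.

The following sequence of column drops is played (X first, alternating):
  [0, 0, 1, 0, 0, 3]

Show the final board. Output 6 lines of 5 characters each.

Move 1: X drops in col 0, lands at row 5
Move 2: O drops in col 0, lands at row 4
Move 3: X drops in col 1, lands at row 5
Move 4: O drops in col 0, lands at row 3
Move 5: X drops in col 0, lands at row 2
Move 6: O drops in col 3, lands at row 5

Answer: .....
.....
X....
O....
O....
XX.O.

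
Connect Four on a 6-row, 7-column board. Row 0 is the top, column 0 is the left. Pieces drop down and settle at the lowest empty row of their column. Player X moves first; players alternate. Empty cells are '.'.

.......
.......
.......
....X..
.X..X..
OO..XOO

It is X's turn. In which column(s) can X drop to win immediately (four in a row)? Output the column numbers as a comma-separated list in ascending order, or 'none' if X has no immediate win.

col 0: drop X → no win
col 1: drop X → no win
col 2: drop X → no win
col 3: drop X → no win
col 4: drop X → WIN!
col 5: drop X → no win
col 6: drop X → no win

Answer: 4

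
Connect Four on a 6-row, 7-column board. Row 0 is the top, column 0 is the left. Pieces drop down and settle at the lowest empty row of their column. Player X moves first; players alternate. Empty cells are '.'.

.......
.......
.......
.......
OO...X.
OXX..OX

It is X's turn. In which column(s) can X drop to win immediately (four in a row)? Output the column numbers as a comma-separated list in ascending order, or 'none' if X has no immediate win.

col 0: drop X → no win
col 1: drop X → no win
col 2: drop X → no win
col 3: drop X → no win
col 4: drop X → no win
col 5: drop X → no win
col 6: drop X → no win

Answer: none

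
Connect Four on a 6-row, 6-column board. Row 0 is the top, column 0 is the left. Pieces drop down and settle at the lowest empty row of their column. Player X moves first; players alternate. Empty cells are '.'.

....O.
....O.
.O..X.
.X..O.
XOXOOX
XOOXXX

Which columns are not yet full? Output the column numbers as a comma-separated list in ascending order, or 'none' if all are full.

Answer: 0,1,2,3,5

Derivation:
col 0: top cell = '.' → open
col 1: top cell = '.' → open
col 2: top cell = '.' → open
col 3: top cell = '.' → open
col 4: top cell = 'O' → FULL
col 5: top cell = '.' → open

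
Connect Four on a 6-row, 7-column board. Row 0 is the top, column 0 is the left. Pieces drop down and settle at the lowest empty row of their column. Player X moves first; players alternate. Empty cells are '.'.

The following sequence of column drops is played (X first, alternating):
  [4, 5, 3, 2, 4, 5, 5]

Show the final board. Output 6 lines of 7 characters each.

Answer: .......
.......
.......
.....X.
....XO.
..OXXO.

Derivation:
Move 1: X drops in col 4, lands at row 5
Move 2: O drops in col 5, lands at row 5
Move 3: X drops in col 3, lands at row 5
Move 4: O drops in col 2, lands at row 5
Move 5: X drops in col 4, lands at row 4
Move 6: O drops in col 5, lands at row 4
Move 7: X drops in col 5, lands at row 3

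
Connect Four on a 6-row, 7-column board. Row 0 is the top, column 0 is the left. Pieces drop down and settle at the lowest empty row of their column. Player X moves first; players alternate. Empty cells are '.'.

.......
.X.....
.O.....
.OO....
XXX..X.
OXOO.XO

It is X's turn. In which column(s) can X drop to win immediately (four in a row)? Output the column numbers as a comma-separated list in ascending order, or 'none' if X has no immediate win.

col 0: drop X → no win
col 1: drop X → no win
col 2: drop X → no win
col 3: drop X → WIN!
col 4: drop X → no win
col 5: drop X → no win
col 6: drop X → no win

Answer: 3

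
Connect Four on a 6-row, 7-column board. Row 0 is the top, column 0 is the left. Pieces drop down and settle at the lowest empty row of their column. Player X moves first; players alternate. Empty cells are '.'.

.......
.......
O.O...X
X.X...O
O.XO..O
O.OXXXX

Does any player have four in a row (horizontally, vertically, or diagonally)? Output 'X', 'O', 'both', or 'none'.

X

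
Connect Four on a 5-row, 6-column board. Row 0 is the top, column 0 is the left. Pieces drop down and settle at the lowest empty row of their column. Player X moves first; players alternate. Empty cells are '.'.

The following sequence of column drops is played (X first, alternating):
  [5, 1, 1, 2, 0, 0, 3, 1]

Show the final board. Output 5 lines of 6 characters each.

Move 1: X drops in col 5, lands at row 4
Move 2: O drops in col 1, lands at row 4
Move 3: X drops in col 1, lands at row 3
Move 4: O drops in col 2, lands at row 4
Move 5: X drops in col 0, lands at row 4
Move 6: O drops in col 0, lands at row 3
Move 7: X drops in col 3, lands at row 4
Move 8: O drops in col 1, lands at row 2

Answer: ......
......
.O....
OX....
XOOX.X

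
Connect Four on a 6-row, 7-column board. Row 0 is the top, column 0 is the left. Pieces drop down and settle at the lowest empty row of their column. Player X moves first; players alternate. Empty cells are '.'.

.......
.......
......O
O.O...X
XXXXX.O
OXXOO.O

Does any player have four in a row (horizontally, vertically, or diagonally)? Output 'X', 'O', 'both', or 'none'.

X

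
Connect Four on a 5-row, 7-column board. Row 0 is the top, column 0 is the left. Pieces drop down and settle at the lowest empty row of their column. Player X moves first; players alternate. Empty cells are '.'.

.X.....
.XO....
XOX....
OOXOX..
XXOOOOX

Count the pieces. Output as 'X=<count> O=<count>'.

X=9 O=9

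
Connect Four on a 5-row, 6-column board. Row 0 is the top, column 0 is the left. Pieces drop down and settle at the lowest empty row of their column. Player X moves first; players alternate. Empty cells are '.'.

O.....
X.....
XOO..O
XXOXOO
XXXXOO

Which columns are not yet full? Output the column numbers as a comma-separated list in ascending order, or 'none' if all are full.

Answer: 1,2,3,4,5

Derivation:
col 0: top cell = 'O' → FULL
col 1: top cell = '.' → open
col 2: top cell = '.' → open
col 3: top cell = '.' → open
col 4: top cell = '.' → open
col 5: top cell = '.' → open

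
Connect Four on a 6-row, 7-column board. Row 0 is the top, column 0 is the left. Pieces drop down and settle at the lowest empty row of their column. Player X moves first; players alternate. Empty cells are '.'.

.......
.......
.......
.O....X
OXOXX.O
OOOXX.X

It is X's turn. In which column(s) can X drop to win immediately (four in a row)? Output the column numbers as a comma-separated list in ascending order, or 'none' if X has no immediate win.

Answer: 5

Derivation:
col 0: drop X → no win
col 1: drop X → no win
col 2: drop X → no win
col 3: drop X → no win
col 4: drop X → no win
col 5: drop X → WIN!
col 6: drop X → no win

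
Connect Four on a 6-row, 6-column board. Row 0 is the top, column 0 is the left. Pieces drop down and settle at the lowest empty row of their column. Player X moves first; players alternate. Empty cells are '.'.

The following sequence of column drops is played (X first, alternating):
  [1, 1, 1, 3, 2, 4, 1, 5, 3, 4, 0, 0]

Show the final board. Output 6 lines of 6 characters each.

Move 1: X drops in col 1, lands at row 5
Move 2: O drops in col 1, lands at row 4
Move 3: X drops in col 1, lands at row 3
Move 4: O drops in col 3, lands at row 5
Move 5: X drops in col 2, lands at row 5
Move 6: O drops in col 4, lands at row 5
Move 7: X drops in col 1, lands at row 2
Move 8: O drops in col 5, lands at row 5
Move 9: X drops in col 3, lands at row 4
Move 10: O drops in col 4, lands at row 4
Move 11: X drops in col 0, lands at row 5
Move 12: O drops in col 0, lands at row 4

Answer: ......
......
.X....
.X....
OO.XO.
XXXOOO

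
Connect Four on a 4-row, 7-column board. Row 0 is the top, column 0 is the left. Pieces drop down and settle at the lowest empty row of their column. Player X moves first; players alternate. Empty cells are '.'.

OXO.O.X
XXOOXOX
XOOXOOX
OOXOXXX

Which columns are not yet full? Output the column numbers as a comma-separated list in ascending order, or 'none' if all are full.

col 0: top cell = 'O' → FULL
col 1: top cell = 'X' → FULL
col 2: top cell = 'O' → FULL
col 3: top cell = '.' → open
col 4: top cell = 'O' → FULL
col 5: top cell = '.' → open
col 6: top cell = 'X' → FULL

Answer: 3,5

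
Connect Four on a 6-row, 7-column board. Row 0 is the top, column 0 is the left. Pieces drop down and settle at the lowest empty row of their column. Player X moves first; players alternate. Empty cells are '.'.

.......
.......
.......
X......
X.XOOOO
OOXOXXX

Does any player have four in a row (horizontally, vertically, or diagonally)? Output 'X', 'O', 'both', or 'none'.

O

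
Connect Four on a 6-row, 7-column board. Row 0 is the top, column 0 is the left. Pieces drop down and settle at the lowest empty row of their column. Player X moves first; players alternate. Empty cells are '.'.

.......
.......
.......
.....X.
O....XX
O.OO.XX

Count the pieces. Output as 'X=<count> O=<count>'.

X=5 O=4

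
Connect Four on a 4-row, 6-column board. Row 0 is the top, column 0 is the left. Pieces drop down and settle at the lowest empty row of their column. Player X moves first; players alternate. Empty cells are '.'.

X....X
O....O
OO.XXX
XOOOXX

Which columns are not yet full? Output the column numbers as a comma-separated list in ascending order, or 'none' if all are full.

Answer: 1,2,3,4

Derivation:
col 0: top cell = 'X' → FULL
col 1: top cell = '.' → open
col 2: top cell = '.' → open
col 3: top cell = '.' → open
col 4: top cell = '.' → open
col 5: top cell = 'X' → FULL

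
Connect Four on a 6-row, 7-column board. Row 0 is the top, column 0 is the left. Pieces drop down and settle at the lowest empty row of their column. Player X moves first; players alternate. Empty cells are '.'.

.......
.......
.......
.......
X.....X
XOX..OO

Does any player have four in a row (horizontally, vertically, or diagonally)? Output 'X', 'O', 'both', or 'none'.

none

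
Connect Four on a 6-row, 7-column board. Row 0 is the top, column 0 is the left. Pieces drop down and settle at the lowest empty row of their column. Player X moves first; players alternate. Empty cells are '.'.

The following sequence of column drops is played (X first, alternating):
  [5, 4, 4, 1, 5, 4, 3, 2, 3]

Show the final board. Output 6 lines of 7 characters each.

Answer: .......
.......
.......
....O..
...XXX.
.OOXOX.

Derivation:
Move 1: X drops in col 5, lands at row 5
Move 2: O drops in col 4, lands at row 5
Move 3: X drops in col 4, lands at row 4
Move 4: O drops in col 1, lands at row 5
Move 5: X drops in col 5, lands at row 4
Move 6: O drops in col 4, lands at row 3
Move 7: X drops in col 3, lands at row 5
Move 8: O drops in col 2, lands at row 5
Move 9: X drops in col 3, lands at row 4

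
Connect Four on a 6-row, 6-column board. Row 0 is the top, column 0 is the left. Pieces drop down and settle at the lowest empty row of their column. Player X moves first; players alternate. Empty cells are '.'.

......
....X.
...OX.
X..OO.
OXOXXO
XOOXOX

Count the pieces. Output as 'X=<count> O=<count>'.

X=9 O=9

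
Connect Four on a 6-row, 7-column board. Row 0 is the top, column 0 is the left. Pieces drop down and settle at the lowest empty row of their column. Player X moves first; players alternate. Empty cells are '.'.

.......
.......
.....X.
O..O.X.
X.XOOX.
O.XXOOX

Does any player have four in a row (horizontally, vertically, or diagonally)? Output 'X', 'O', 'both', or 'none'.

none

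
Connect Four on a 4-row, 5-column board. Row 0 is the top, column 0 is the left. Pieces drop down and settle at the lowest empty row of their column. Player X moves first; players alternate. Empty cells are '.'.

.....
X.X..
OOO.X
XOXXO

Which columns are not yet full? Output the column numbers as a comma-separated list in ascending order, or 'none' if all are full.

Answer: 0,1,2,3,4

Derivation:
col 0: top cell = '.' → open
col 1: top cell = '.' → open
col 2: top cell = '.' → open
col 3: top cell = '.' → open
col 4: top cell = '.' → open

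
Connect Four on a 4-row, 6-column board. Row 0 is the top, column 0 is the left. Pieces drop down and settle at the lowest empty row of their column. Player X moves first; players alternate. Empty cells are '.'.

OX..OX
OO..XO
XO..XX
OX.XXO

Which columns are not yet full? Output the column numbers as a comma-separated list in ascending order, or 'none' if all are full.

col 0: top cell = 'O' → FULL
col 1: top cell = 'X' → FULL
col 2: top cell = '.' → open
col 3: top cell = '.' → open
col 4: top cell = 'O' → FULL
col 5: top cell = 'X' → FULL

Answer: 2,3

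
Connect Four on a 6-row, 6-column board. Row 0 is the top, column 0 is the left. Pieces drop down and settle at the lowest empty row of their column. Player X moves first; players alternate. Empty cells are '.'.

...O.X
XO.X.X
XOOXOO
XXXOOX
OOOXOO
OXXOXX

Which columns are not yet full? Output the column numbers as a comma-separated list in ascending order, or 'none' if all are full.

col 0: top cell = '.' → open
col 1: top cell = '.' → open
col 2: top cell = '.' → open
col 3: top cell = 'O' → FULL
col 4: top cell = '.' → open
col 5: top cell = 'X' → FULL

Answer: 0,1,2,4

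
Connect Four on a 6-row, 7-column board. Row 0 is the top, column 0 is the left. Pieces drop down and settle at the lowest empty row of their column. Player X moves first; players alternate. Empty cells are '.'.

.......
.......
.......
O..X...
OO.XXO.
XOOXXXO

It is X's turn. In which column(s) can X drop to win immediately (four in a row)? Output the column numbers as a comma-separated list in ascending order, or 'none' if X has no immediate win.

Answer: 3

Derivation:
col 0: drop X → no win
col 1: drop X → no win
col 2: drop X → no win
col 3: drop X → WIN!
col 4: drop X → no win
col 5: drop X → no win
col 6: drop X → no win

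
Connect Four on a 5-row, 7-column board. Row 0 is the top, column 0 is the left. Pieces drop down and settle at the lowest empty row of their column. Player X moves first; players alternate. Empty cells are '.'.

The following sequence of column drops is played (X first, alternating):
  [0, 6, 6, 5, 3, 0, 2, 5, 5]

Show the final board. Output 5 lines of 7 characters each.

Move 1: X drops in col 0, lands at row 4
Move 2: O drops in col 6, lands at row 4
Move 3: X drops in col 6, lands at row 3
Move 4: O drops in col 5, lands at row 4
Move 5: X drops in col 3, lands at row 4
Move 6: O drops in col 0, lands at row 3
Move 7: X drops in col 2, lands at row 4
Move 8: O drops in col 5, lands at row 3
Move 9: X drops in col 5, lands at row 2

Answer: .......
.......
.....X.
O....OX
X.XX.OO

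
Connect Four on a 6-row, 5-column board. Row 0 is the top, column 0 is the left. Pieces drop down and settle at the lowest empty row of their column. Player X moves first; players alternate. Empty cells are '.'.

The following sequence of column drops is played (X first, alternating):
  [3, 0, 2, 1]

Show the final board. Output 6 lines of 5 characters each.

Answer: .....
.....
.....
.....
.....
OOXX.

Derivation:
Move 1: X drops in col 3, lands at row 5
Move 2: O drops in col 0, lands at row 5
Move 3: X drops in col 2, lands at row 5
Move 4: O drops in col 1, lands at row 5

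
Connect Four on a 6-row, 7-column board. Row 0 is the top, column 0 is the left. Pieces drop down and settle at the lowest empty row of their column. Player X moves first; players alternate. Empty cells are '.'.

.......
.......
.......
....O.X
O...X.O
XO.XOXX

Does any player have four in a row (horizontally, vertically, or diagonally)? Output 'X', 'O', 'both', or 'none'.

none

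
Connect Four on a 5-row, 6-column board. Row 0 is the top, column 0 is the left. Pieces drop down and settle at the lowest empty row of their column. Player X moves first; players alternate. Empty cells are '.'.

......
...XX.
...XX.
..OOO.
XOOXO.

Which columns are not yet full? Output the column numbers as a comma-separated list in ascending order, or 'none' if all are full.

col 0: top cell = '.' → open
col 1: top cell = '.' → open
col 2: top cell = '.' → open
col 3: top cell = '.' → open
col 4: top cell = '.' → open
col 5: top cell = '.' → open

Answer: 0,1,2,3,4,5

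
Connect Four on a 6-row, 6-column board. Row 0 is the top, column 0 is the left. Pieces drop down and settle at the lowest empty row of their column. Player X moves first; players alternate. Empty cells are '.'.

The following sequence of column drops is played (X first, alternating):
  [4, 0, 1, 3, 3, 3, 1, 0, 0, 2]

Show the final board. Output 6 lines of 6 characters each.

Answer: ......
......
......
X..O..
OX.X..
OXOOX.

Derivation:
Move 1: X drops in col 4, lands at row 5
Move 2: O drops in col 0, lands at row 5
Move 3: X drops in col 1, lands at row 5
Move 4: O drops in col 3, lands at row 5
Move 5: X drops in col 3, lands at row 4
Move 6: O drops in col 3, lands at row 3
Move 7: X drops in col 1, lands at row 4
Move 8: O drops in col 0, lands at row 4
Move 9: X drops in col 0, lands at row 3
Move 10: O drops in col 2, lands at row 5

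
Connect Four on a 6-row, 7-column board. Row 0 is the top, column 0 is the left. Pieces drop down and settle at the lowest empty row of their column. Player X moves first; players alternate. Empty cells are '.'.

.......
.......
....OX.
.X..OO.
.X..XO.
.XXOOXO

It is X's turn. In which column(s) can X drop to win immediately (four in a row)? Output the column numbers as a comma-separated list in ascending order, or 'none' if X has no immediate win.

Answer: 1

Derivation:
col 0: drop X → no win
col 1: drop X → WIN!
col 2: drop X → no win
col 3: drop X → no win
col 4: drop X → no win
col 5: drop X → no win
col 6: drop X → no win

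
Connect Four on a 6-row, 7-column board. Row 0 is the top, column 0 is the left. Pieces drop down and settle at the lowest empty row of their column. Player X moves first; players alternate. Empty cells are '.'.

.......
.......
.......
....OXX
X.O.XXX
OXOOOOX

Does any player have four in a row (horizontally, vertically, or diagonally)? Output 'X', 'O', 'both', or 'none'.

O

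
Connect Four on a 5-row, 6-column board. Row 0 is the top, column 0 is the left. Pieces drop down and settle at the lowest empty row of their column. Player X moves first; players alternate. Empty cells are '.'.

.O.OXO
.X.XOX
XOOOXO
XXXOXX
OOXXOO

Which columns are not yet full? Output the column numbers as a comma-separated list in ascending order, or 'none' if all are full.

col 0: top cell = '.' → open
col 1: top cell = 'O' → FULL
col 2: top cell = '.' → open
col 3: top cell = 'O' → FULL
col 4: top cell = 'X' → FULL
col 5: top cell = 'O' → FULL

Answer: 0,2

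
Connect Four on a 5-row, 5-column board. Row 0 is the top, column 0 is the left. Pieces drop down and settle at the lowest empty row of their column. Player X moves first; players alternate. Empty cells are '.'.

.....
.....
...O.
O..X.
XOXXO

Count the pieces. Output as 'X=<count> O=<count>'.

X=4 O=4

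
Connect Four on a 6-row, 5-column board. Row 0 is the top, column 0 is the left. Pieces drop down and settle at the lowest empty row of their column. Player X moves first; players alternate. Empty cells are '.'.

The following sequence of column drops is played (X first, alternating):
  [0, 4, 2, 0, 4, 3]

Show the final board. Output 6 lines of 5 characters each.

Move 1: X drops in col 0, lands at row 5
Move 2: O drops in col 4, lands at row 5
Move 3: X drops in col 2, lands at row 5
Move 4: O drops in col 0, lands at row 4
Move 5: X drops in col 4, lands at row 4
Move 6: O drops in col 3, lands at row 5

Answer: .....
.....
.....
.....
O...X
X.XOO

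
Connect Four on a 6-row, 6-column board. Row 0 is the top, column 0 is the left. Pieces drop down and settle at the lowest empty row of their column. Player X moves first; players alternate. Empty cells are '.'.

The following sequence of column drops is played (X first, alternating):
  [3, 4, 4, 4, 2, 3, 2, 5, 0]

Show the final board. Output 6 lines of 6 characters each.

Move 1: X drops in col 3, lands at row 5
Move 2: O drops in col 4, lands at row 5
Move 3: X drops in col 4, lands at row 4
Move 4: O drops in col 4, lands at row 3
Move 5: X drops in col 2, lands at row 5
Move 6: O drops in col 3, lands at row 4
Move 7: X drops in col 2, lands at row 4
Move 8: O drops in col 5, lands at row 5
Move 9: X drops in col 0, lands at row 5

Answer: ......
......
......
....O.
..XOX.
X.XXOO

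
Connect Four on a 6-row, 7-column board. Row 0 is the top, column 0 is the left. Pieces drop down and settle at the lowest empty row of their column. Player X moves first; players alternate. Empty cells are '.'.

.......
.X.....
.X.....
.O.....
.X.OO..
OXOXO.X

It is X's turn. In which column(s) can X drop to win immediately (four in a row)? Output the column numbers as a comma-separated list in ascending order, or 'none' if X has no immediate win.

col 0: drop X → no win
col 1: drop X → no win
col 2: drop X → no win
col 3: drop X → no win
col 4: drop X → no win
col 5: drop X → no win
col 6: drop X → no win

Answer: none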